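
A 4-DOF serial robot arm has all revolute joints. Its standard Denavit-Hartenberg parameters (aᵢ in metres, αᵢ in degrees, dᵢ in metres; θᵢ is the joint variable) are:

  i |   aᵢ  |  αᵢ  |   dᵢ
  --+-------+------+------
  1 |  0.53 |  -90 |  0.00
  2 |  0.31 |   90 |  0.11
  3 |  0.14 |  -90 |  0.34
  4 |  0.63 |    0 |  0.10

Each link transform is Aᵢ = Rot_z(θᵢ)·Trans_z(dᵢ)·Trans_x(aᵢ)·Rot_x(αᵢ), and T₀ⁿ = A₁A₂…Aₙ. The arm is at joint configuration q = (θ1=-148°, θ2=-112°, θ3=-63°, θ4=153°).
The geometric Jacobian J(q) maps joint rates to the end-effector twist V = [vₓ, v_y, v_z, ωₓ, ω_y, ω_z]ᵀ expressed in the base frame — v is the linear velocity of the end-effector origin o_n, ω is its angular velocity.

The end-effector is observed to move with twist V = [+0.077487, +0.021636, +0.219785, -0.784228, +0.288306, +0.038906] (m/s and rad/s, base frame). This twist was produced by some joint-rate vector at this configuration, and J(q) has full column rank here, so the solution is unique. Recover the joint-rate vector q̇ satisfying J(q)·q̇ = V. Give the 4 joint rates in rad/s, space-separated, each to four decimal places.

o_n = [-0.0597, -0.6632, 0.1725]
J₁: ẑ×o_n = [0.6632, -0.0597, 0.0000], ω = ẑ
J2: z=[0.5299, -0.8480, 0.0000] o=[-0.4495, -0.2809, 0.0000] → [-0.1463, -0.0914, 0.1279, 0.5299, -0.8480, 0.0000]
J3: z=[0.7863, 0.4913, -0.3746] o=[-0.2927, -0.3126, 0.2874] → [-0.1878, 0.0031, -0.3902, 0.7863, 0.4913, -0.3746]
J4: z=[0.5236, -0.2081, 0.8261] o=[-0.0713, -0.0271, 0.2190] → [0.5352, 0.0339, -0.3307, 0.5236, -0.2081, 0.8261]
q̇ = J⁺·V = [0.1750, -0.4980, -0.4240, -0.3570]

0.1750 -0.4980 -0.4240 -0.3570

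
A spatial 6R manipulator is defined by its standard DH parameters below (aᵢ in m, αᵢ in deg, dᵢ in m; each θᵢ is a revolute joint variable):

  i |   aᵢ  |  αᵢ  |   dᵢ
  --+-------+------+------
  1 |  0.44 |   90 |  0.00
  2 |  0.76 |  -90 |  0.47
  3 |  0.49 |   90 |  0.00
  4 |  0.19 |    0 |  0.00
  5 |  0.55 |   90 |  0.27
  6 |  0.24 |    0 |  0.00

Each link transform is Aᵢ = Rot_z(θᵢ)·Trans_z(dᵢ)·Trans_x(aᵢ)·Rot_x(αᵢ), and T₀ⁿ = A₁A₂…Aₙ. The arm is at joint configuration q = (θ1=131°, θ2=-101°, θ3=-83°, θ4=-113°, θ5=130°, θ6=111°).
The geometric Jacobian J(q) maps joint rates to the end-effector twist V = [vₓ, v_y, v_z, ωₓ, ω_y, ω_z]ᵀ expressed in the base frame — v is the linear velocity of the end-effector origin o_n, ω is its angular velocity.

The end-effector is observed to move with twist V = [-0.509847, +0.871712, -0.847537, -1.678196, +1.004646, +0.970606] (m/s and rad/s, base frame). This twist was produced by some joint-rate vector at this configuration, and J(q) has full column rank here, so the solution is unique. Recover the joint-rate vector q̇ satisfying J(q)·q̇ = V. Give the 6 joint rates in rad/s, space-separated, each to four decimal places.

0.7060 -0.4440 0.9990 -0.3840 0.9740 -0.8110

o_n = [0.8274, 1.1566, -0.3600]
J₁: ẑ×o_n = [-1.1566, 0.8274, 0.0000], ω = ẑ
J2: z=[0.7547, 0.6561, 0.0000] o=[-0.2887, 0.3321, 0.0000] → [-0.2362, 0.2717, -0.1099, 0.7547, 0.6561, 0.0000]
J3: z=[-0.6440, 0.7408, -0.1908] o=[0.1612, 0.5310, -0.7460] → [0.4054, 0.1215, -0.8965, -0.6440, 0.7408, -0.1908]
J4: z=[-0.0323, 0.2229, 0.9743] o=[0.5357, 0.8414, -0.8047] → [-0.2080, 0.2986, -0.0752, -0.0323, 0.2229, 0.9743]
J5: z=[-0.0323, 0.2229, 0.9743] o=[0.5916, 0.6648, -0.7624] → [-0.3894, 0.2428, -0.0684, -0.0323, 0.2229, 0.9743]
J6: z=[0.8393, -0.5232, 0.1475] o=[0.8813, 1.1774, -0.5929] → [-0.1188, -0.2035, -0.0457, 0.8393, -0.5232, 0.1475]
q̇ = J⁺·V = [0.7060, -0.4440, 0.9990, -0.3840, 0.9740, -0.8110]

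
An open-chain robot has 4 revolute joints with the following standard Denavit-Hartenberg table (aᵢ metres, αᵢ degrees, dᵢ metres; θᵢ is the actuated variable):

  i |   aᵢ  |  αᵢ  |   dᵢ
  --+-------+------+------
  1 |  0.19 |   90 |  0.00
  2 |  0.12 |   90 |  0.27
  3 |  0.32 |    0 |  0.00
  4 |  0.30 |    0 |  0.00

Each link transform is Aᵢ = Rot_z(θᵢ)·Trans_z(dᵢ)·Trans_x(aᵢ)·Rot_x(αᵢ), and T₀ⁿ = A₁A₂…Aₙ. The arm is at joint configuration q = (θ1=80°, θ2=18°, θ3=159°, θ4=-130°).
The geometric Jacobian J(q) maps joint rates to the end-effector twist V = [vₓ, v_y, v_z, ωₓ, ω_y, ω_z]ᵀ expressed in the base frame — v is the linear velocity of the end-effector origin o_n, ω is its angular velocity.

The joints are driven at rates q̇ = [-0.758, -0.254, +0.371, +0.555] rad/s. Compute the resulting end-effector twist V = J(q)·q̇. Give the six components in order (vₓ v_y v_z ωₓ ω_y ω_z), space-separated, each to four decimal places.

o_n = [0.5689, 0.1734, 0.0258]
J₁: ẑ×o_n = [-0.1734, 0.5689, 0.0000], ω = ẑ
J2: z=[0.9848, -0.1736, 0.0000] o=[0.0330, 0.1871, 0.0000] → [-0.0045, -0.0255, 0.0795, 0.9848, -0.1736, 0.0000]
J3: z=[0.0537, 0.3043, -0.9511] o=[0.3187, 0.2526, 0.0371] → [-0.0788, -0.2373, -0.0804, 0.0537, 0.3043, -0.9511]
J4: z=[0.0537, 0.3043, -0.9511] o=[0.3823, -0.0471, -0.0552] → [0.2344, -0.1818, -0.0449, 0.0537, 0.3043, -0.9511]
V = J·q̇ = [0.2334, -0.6137, -0.0750, -0.2005, 0.3259, -1.6387]

0.2334 -0.6137 -0.0750 -0.2005 0.3259 -1.6387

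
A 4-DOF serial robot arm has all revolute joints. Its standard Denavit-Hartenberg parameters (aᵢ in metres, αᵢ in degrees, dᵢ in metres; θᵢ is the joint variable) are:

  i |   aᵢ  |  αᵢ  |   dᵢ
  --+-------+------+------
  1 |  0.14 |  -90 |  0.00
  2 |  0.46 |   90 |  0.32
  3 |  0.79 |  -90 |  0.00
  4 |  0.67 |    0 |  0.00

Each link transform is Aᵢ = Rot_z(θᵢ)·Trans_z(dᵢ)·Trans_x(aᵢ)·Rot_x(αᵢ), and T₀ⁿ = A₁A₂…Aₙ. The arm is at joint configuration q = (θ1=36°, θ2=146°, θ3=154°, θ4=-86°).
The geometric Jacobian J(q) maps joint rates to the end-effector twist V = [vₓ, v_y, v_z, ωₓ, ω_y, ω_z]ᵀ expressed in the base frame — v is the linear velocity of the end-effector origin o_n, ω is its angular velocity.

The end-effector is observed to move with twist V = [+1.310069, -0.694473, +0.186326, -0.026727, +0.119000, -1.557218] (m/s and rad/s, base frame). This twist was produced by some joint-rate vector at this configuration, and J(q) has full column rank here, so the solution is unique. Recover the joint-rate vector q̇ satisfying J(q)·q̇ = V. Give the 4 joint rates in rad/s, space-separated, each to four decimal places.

o_n = [0.2078, 0.9999, -0.3908]
J₁: ẑ×o_n = [-0.9999, 0.2078, 0.0000], ω = ẑ
J2: z=[-0.5878, 0.8090, 0.0000] o=[0.1133, 0.0823, 0.0000] → [-0.3162, -0.2297, -0.6159, -0.5878, 0.8090, 0.0000]
J3: z=[0.4524, 0.3287, -0.8290] o=[-0.3834, 0.1170, -0.2572] → [0.6881, -0.4297, 0.2051, 0.4524, 0.3287, -0.8290]
J4: z=[0.8223, -0.5135, 0.2451] o=[-0.1107, 0.7432, 0.1398] → [0.2095, 0.5144, 0.3747, 0.8223, -0.5135, 0.2451]
q̇ = J⁺·V = [-0.8890, -0.5720, 0.5810, -0.7610]

-0.8890 -0.5720 0.5810 -0.7610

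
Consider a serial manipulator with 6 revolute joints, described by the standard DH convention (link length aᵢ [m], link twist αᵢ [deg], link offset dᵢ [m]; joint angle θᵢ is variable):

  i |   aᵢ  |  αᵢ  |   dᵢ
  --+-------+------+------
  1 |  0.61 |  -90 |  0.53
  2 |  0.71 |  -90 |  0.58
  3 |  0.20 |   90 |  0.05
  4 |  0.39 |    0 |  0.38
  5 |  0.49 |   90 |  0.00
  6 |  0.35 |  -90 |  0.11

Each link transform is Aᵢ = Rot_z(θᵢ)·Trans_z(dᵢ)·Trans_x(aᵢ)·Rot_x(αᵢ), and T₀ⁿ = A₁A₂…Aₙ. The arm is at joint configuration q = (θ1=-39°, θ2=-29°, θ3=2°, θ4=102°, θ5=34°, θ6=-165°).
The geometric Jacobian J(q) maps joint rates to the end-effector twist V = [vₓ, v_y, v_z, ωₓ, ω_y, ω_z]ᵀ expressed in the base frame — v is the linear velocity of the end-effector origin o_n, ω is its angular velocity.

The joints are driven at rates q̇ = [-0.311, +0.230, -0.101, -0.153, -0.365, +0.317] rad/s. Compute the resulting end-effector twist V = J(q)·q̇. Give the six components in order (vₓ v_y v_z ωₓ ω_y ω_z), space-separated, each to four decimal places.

o_n = [1.7992, -0.3424, 0.3819]
J₁: ẑ×o_n = [0.3424, 1.7992, -0.0000], ω = ẑ
J2: z=[0.6293, 0.7771, 0.0000] o=[0.4741, -0.3839, 0.5300] → [-0.1151, 0.0932, -1.0037, 0.6293, 0.7771, 0.0000]
J3: z=[0.3768, -0.3051, -0.8746] o=[1.3217, -0.3239, 0.8742] → [0.1341, -0.2322, 0.1388, 0.3768, -0.3051, -0.8746]
J4: z=[0.6527, 0.7575, 0.0169] o=[1.4720, -0.4546, 0.9274] → [-0.4151, 0.3615, -0.1746, 0.6527, 0.7575, 0.0169]
J5: z=[0.6527, 0.7575, 0.0169] o=[1.8104, -0.2364, 0.5609] → [-0.1338, 0.1166, -0.0607, 0.6527, 0.7575, 0.0169]
J6: z=[0.7276, -0.6204, -0.2926] o=[1.7070, -0.1368, 0.0924] → [-0.2398, -0.2377, -0.0923, 0.7276, -0.6204, -0.2926]
V = J·q̇ = [-0.1102, -0.6879, -0.2253, -0.0007, -0.3795, -0.3242]

-0.1102 -0.6879 -0.2253 -0.0007 -0.3795 -0.3242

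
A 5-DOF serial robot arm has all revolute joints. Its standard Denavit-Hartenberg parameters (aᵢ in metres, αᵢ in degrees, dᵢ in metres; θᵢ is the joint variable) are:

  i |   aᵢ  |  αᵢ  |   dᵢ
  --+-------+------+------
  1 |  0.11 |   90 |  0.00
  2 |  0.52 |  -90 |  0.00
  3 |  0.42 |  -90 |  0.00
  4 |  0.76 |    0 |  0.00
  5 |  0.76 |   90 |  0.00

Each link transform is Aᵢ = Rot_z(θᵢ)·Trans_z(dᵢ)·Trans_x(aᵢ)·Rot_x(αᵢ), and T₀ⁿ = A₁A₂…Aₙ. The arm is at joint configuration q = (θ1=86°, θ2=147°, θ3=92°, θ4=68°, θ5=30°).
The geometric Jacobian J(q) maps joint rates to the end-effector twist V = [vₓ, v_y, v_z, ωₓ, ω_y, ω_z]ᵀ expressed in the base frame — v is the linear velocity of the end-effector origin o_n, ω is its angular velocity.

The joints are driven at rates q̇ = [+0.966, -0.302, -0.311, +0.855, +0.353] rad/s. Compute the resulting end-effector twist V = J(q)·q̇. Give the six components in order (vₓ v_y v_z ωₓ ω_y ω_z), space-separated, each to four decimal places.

o_n = [-0.5633, 0.5257, 1.4940]
J₁: ẑ×o_n = [-0.5257, -0.5633, 0.0000], ω = ẑ
J2: z=[0.9976, -0.0698, 0.0000] o=[0.0077, 0.1097, 0.0000] → [-0.1042, -1.4904, 0.3751, 0.9976, -0.0698, 0.0000]
J3: z=[-0.0380, -0.5433, -0.8387] o=[-0.0227, -0.3253, 0.2832] → [0.0559, 0.4993, -0.3260, -0.0380, -0.5433, -0.8387]
J4: z=[0.0933, 0.8337, -0.5443] o=[-0.4406, -0.2838, 0.2752] → [1.4567, -0.0469, 0.1778, 0.0933, 0.8337, -0.5443]
J5: z=[0.0933, 0.8337, -0.5443] o=[-0.6971, 0.1272, 0.8608] → [0.7448, -0.1319, -0.0744, 0.0933, 0.8337, -0.5443]
V = J·q̇ = [1.0146, -0.3360, 0.1138, -0.1768, 1.1971, 0.5693]

1.0146 -0.3360 0.1138 -0.1768 1.1971 0.5693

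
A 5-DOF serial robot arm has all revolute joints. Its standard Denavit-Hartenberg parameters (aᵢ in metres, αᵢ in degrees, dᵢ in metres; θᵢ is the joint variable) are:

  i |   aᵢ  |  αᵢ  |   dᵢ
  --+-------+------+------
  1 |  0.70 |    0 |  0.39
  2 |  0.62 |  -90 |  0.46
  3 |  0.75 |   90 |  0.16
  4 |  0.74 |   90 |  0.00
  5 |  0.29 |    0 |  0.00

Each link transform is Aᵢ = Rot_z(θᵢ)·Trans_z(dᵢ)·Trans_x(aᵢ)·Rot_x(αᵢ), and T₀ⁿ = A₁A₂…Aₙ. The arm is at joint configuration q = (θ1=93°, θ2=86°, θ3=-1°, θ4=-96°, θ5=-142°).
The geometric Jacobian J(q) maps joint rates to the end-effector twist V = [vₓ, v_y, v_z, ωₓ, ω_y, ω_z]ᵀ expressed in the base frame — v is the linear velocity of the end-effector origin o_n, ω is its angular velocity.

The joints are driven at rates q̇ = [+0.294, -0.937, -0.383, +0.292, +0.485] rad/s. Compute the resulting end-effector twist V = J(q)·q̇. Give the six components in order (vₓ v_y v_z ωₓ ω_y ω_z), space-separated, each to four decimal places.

-0.1698 0.9389 0.1595 0.4931 0.3237 -0.3595

o_n = [-1.3499, 1.0707, 0.6836]
J₁: ẑ×o_n = [-1.0707, -1.3499, 0.0000], ω = ẑ
J2: z=[0.0000, 0.0000, 1.0000] o=[-0.0366, 0.6990, 0.3900] → [-0.3717, -1.3133, 0.0000, 0.0000, 0.0000, 1.0000]
J3: z=[-0.0175, -0.9998, 0.0000] o=[-0.6565, 0.7099, 0.8500] → [0.1663, -0.0029, -0.6995, -0.0175, -0.9998, 0.0000]
J4: z=[0.0174, -0.0003, 0.9998] o=[-1.4091, 0.5630, 0.8631] → [-0.5076, 0.0623, 0.0089, 0.0174, -0.0003, 0.9998]
J5: z=[0.9924, -0.1219, -0.0174] o=[-1.3189, 1.2975, 0.8617] → [0.0178, 0.1773, -0.2288, 0.9924, -0.1219, -0.0174]
V = J·q̇ = [-0.1698, 0.9389, 0.1595, 0.4931, 0.3237, -0.3595]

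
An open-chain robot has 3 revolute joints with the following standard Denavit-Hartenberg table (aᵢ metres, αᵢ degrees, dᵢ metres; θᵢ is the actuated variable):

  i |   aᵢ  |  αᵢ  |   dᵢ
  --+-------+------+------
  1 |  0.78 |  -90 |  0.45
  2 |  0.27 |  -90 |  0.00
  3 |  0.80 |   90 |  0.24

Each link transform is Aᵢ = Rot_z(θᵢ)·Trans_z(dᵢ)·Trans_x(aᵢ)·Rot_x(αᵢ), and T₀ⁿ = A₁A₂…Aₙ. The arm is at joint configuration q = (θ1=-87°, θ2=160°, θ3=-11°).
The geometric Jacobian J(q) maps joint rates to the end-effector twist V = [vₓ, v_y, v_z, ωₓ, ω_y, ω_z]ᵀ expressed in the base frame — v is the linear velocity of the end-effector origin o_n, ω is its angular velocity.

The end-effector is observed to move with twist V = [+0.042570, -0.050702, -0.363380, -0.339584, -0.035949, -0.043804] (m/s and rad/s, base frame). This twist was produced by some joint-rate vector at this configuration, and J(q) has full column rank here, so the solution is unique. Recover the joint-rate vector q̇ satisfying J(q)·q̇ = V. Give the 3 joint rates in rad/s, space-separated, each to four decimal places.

o_n = [0.1371, 0.3013, 0.3146]
J₁: ẑ×o_n = [-0.3013, 0.1371, 0.0000], ω = ẑ
J2: z=[0.9986, 0.0523, 0.0000] o=[0.0408, -0.7789, 0.4500] → [-0.0071, 0.1352, 1.0737, 0.9986, 0.0523, 0.0000]
J3: z=[-0.0179, 0.3416, 0.9397] o=[0.0275, -0.5256, 0.3577] → [-0.7917, 0.1021, -0.0522, -0.0179, 0.3416, 0.9397]
q̇ = J⁺·V = [0.0060, -0.3410, -0.0530]

0.0060 -0.3410 -0.0530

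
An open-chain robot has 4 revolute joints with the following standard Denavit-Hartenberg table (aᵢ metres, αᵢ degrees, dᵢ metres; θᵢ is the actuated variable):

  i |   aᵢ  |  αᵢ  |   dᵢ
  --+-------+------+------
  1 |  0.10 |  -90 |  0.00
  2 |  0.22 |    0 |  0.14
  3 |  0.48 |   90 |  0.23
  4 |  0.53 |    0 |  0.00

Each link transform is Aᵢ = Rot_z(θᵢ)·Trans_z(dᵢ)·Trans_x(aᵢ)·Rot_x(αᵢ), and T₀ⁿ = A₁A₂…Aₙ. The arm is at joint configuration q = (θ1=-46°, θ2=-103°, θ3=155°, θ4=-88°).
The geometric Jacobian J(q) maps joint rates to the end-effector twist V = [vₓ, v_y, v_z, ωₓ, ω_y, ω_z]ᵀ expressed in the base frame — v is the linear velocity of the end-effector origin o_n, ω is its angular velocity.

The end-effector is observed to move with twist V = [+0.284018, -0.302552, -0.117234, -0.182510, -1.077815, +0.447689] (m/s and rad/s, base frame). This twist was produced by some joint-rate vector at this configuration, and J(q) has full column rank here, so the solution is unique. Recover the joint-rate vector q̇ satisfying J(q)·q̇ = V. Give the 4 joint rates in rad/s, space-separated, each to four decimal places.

-0.0590 -0.8850 0.0050 0.8230

o_n = [0.1334, -0.3680, -0.1785]
J₁: ẑ×o_n = [0.3680, 0.1334, -0.0000], ω = ẑ
J2: z=[0.7193, 0.6947, 0.0000] o=[0.0695, -0.0719, 0.0000] → [-0.1240, 0.1284, -0.2574, 0.7193, 0.6947, 0.0000]
J3: z=[0.7193, 0.6947, 0.0000] o=[0.1358, 0.0609, 0.2144] → [-0.2729, 0.2826, -0.3069, 0.7193, 0.6947, 0.0000]
J4: z=[0.5474, -0.5668, 0.6157] o=[0.5065, 0.0081, -0.1639] → [0.2398, -0.2217, -0.4174, 0.5474, -0.5668, 0.6157]
q̇ = J⁺·V = [-0.0590, -0.8850, 0.0050, 0.8230]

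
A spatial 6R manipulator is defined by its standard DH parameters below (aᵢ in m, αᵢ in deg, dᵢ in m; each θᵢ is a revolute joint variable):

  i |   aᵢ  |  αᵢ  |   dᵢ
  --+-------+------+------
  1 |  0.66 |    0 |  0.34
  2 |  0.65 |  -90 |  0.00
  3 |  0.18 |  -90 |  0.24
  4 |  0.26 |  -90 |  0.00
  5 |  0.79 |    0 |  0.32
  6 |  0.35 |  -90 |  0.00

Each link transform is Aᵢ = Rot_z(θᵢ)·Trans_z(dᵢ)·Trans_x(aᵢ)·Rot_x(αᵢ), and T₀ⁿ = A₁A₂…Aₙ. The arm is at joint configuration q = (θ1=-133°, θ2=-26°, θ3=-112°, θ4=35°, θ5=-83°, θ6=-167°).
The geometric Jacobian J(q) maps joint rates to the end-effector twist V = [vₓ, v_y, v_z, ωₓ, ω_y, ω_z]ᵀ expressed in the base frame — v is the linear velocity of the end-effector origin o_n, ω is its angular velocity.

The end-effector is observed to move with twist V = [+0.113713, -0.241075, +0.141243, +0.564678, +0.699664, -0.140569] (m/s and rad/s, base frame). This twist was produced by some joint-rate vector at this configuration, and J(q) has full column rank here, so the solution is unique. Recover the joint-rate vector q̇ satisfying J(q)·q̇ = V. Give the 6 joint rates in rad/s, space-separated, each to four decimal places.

-0.2350 0.3580 -0.5180 -0.8200 -0.6430 0.5610

o_n = [-1.4410, -0.6940, 0.6869]
J₁: ẑ×o_n = [0.6940, -1.4410, 0.0000], ω = ẑ
J2: z=[0.0000, 0.0000, 1.0000] o=[-0.4501, -0.4827, 0.3400] → [0.2113, -0.9909, 0.0000, 0.0000, 0.0000, 1.0000]
J3: z=[0.3584, -0.9336, 0.0000] o=[-1.0569, -0.7156, 0.3400] → [-0.3239, -0.1243, -0.3508, 0.3584, -0.9336, 0.0000]
J4: z=[-0.8656, -0.3323, 0.3746] o=[-0.9080, -0.9155, 0.5069] → [-0.1428, -0.0438, -0.3689, -0.8656, -0.3323, 0.3746]
J5: z=[-0.4942, 0.6877, -0.5318] o=[-0.8869, -0.7477, 0.7044] → [0.0166, 0.2860, 0.3545, -0.4942, 0.6877, -0.5318]
J6: z=[-0.4942, 0.6877, -0.5318] o=[-1.7160, -0.7260, 0.9010] → [-0.1302, -0.2521, -0.2050, -0.4942, 0.6877, -0.5318]
q̇ = J⁺·V = [-0.2350, 0.3580, -0.5180, -0.8200, -0.6430, 0.5610]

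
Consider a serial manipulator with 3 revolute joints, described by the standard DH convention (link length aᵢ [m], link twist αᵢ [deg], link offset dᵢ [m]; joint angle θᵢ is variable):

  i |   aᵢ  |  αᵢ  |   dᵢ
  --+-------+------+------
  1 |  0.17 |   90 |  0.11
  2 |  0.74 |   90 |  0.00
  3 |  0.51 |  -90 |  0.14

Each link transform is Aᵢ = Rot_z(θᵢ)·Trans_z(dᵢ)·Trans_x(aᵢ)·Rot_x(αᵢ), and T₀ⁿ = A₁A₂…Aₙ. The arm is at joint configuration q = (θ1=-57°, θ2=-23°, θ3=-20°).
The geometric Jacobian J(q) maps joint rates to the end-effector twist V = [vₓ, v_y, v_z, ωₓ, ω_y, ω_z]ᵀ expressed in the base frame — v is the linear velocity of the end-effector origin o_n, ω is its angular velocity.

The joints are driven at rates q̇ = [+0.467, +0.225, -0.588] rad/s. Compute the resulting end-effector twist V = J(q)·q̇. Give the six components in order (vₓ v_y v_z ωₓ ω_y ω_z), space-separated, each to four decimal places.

o_n = [0.8203, -0.9430, -0.4953]
J₁: ẑ×o_n = [0.9430, 0.8203, -0.0000], ω = ẑ
J2: z=[-0.8387, -0.5446, 0.0000] o=[0.0926, -0.1426, 0.1100] → [0.3297, -0.5076, 1.0676, -0.8387, -0.5446, 0.0000]
J3: z=[-0.2128, 0.3277, -0.9205] o=[0.4636, -0.7139, -0.1791] → [-0.3145, -0.3957, -0.0682, -0.2128, 0.3277, -0.9205]
V = J·q̇ = [0.6994, 0.5015, 0.2803, -0.0636, -0.3152, 1.0083]

0.6994 0.5015 0.2803 -0.0636 -0.3152 1.0083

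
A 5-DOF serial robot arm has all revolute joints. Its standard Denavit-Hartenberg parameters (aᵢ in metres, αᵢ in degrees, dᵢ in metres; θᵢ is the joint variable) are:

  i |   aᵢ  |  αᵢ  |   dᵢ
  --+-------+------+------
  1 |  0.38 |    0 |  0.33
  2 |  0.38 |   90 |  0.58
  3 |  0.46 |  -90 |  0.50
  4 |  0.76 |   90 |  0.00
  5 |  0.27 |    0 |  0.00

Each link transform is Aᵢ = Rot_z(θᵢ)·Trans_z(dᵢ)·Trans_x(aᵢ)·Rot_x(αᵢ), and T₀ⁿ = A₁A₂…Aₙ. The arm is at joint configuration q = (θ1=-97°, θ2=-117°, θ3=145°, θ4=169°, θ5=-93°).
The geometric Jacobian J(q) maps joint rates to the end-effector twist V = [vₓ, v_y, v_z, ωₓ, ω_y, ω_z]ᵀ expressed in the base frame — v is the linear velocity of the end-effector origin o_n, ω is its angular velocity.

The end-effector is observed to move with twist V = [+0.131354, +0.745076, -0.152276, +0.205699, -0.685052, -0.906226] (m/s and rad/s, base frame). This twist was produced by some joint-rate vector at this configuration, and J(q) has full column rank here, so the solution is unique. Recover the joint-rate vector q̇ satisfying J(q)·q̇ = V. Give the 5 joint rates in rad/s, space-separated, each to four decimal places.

o_n = [-0.4744, 0.3430, 0.9748]
J₁: ẑ×o_n = [-0.3430, -0.4744, 0.0000], ω = ẑ
J2: z=[0.0000, 0.0000, 1.0000] o=[-0.0463, -0.3772, 0.3300] → [-0.7202, -0.4281, 0.0000, 0.0000, 0.0000, 1.0000]
J3: z=[0.5592, 0.8290, 0.0000] o=[-0.3613, -0.1647, 0.9100] → [0.0537, -0.0362, 0.3776, 0.5592, 0.8290, 0.0000]
J4: z=[0.4755, -0.3207, -0.8192] o=[0.2306, 0.0391, 1.1738] → [0.3128, 0.6722, -0.0816, 0.4755, -0.3207, -0.8192]
J5: z=[-0.4193, -0.9012, 0.1094] o=[-0.3571, 0.2606, 0.7459] → [-0.2152, 0.0831, -0.1402, -0.4193, -0.9012, 0.1094]
q̇ = J⁺·V = [-0.6000, 0.3560, -0.0740, 0.8600, 0.3860]

-0.6000 0.3560 -0.0740 0.8600 0.3860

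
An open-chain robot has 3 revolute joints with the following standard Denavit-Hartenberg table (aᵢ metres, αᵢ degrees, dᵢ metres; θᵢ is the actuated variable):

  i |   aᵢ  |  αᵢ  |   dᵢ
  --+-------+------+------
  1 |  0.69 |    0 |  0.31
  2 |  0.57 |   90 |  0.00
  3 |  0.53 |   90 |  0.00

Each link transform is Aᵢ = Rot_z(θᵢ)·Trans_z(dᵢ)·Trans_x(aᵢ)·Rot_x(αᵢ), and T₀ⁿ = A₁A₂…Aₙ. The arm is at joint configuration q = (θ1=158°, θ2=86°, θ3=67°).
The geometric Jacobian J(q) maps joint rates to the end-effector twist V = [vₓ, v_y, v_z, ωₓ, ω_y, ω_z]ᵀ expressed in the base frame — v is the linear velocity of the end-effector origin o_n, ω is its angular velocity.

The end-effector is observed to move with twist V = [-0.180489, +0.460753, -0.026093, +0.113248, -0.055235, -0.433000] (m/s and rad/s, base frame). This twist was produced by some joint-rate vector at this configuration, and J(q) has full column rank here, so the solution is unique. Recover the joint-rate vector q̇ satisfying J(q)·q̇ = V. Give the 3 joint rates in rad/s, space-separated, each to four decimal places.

-0.5760 0.1430 -0.1260

o_n = [-0.9804, -0.4400, 0.7979]
J₁: ẑ×o_n = [0.4400, -0.9804, 0.0000], ω = ẑ
J2: z=[0.0000, 0.0000, 1.0000] o=[-0.6398, 0.2585, 0.3100] → [0.6984, -0.3407, 0.0000, 0.0000, 0.0000, 1.0000]
J3: z=[-0.8988, 0.4384, 0.0000] o=[-0.8896, -0.2538, 0.3100] → [0.2139, 0.4385, 0.2071, -0.8988, 0.4384, 0.0000]
q̇ = J⁺·V = [-0.5760, 0.1430, -0.1260]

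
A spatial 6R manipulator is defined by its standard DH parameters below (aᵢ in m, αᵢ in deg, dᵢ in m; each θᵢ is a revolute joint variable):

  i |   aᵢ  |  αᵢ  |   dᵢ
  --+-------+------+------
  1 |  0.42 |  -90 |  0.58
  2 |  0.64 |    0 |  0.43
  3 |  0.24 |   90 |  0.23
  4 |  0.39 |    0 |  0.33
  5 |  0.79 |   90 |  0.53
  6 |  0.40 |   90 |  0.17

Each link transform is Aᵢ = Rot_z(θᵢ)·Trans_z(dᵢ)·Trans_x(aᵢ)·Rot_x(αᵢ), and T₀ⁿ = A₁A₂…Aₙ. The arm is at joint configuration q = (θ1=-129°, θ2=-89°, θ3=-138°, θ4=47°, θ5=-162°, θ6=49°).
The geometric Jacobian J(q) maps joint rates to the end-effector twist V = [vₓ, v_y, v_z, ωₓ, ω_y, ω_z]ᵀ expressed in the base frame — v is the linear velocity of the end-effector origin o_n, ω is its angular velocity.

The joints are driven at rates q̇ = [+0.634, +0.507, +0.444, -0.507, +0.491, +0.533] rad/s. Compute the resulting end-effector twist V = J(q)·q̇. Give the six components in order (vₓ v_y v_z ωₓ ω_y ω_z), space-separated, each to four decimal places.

0.9538 -0.2091 -1.1146 0.7142 -0.9872 0.9982

o_n = [-0.7968, -1.0845, 0.4954]
J₁: ẑ×o_n = [1.0845, -0.7968, 0.0000], ω = ẑ
J2: z=[0.7771, -0.6293, 0.0000] o=[-0.2643, -0.3264, 0.5800] → [0.0532, 0.0657, -0.9243, 0.7771, -0.6293, 0.0000]
J3: z=[0.7771, -0.6293, 0.0000] o=[0.0628, -0.6057, 1.2199] → [0.4559, 0.5630, -0.9131, 0.7771, -0.6293, 0.0000]
J4: z=[-0.4603, -0.5684, -0.6820] o=[0.3446, -0.6232, 1.0444] → [-0.0026, 0.5258, -0.4364, -0.4603, -0.5684, -0.6820]
J5: z=[-0.4603, -0.5684, -0.6820] o=[0.5285, -0.8493, 0.6248] → [-0.0869, 0.8443, -0.6450, -0.4603, -0.5684, -0.6820]
J6: z=[-0.0605, -0.7463, 0.6628] o=[-0.4151, -0.8769, 0.5075] → [0.1466, -0.2537, -0.2723, -0.0605, -0.7463, 0.6628]
V = J·q̇ = [0.9538, -0.2091, -1.1146, 0.7142, -0.9872, 0.9982]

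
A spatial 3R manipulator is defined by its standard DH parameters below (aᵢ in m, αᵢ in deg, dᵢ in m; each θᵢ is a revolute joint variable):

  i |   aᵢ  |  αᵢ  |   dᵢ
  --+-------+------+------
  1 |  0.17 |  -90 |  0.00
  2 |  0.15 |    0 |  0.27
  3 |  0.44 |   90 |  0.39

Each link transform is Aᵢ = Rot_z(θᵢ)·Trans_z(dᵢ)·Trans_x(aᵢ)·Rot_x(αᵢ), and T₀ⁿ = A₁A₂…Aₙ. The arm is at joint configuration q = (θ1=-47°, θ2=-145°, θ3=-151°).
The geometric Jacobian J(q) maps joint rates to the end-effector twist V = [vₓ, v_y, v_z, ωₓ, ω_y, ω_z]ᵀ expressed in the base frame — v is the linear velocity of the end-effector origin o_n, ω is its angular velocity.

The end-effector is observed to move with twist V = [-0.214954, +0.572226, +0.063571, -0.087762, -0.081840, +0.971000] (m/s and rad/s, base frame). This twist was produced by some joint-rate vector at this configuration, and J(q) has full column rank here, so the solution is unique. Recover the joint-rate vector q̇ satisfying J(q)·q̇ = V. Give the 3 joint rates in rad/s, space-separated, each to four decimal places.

o_n = [0.6464, 0.2746, -0.3094]
J₁: ẑ×o_n = [-0.2746, 0.6464, 0.0000], ω = ẑ
J2: z=[0.7314, 0.6820, 0.0000] o=[0.1159, -0.1243, 0.0000] → [-0.2110, 0.2263, -0.0700, 0.7314, 0.6820, 0.0000]
J3: z=[0.7314, 0.6820, 0.0000] o=[0.2296, 0.1497, 0.0860] → [-0.2697, 0.2892, -0.1929, 0.7314, 0.6820, 0.0000]
q̇ = J⁺·V = [0.9710, 0.3290, -0.4490]

0.9710 0.3290 -0.4490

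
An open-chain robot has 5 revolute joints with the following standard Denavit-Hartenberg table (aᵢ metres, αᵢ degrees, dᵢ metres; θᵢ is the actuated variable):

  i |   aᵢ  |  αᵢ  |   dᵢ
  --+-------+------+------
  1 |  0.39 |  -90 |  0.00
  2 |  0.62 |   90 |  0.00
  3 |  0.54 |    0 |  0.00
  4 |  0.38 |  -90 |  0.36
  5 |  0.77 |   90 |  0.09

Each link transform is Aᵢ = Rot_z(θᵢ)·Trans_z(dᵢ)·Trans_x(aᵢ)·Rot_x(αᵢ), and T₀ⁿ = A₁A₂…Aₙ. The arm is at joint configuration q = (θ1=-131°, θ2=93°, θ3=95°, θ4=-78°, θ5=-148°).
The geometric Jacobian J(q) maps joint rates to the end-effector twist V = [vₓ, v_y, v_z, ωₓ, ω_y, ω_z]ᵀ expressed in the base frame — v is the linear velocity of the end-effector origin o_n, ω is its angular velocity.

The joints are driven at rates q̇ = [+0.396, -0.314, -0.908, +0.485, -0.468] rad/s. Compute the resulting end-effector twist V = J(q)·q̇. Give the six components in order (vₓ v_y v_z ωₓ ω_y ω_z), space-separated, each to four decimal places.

o_n = [-0.3385, -1.2189, -0.3254]
J₁: ẑ×o_n = [1.2189, -0.3385, 0.0000], ω = ẑ
J2: z=[0.7547, -0.6561, 0.0000] o=[-0.2559, -0.2943, 0.0000] → [0.2135, 0.2456, -0.7520, 0.7547, -0.6561, 0.0000]
J3: z=[-0.6552, -0.7537, -0.0523] o=[-0.2346, -0.2698, -0.6192] → [-0.2711, 0.1979, 0.5435, -0.6552, -0.7537, -0.0523]
J4: z=[-0.6552, -0.7537, -0.0523] o=[0.1698, -0.6246, -0.5722] → [-0.2171, 0.1883, 0.0062, -0.6552, -0.7537, -0.0523]
J5: z=[0.7117, -0.6389, 0.2920] o=[0.0303, -0.9545, -0.9539] → [-0.3244, -0.5550, -0.4238, 0.7117, -0.6389, 0.2920]
V = J·q̇ = [0.7083, -0.0398, -0.0559, -0.2929, 0.8238, 0.2815]

0.7083 -0.0398 -0.0559 -0.2929 0.8238 0.2815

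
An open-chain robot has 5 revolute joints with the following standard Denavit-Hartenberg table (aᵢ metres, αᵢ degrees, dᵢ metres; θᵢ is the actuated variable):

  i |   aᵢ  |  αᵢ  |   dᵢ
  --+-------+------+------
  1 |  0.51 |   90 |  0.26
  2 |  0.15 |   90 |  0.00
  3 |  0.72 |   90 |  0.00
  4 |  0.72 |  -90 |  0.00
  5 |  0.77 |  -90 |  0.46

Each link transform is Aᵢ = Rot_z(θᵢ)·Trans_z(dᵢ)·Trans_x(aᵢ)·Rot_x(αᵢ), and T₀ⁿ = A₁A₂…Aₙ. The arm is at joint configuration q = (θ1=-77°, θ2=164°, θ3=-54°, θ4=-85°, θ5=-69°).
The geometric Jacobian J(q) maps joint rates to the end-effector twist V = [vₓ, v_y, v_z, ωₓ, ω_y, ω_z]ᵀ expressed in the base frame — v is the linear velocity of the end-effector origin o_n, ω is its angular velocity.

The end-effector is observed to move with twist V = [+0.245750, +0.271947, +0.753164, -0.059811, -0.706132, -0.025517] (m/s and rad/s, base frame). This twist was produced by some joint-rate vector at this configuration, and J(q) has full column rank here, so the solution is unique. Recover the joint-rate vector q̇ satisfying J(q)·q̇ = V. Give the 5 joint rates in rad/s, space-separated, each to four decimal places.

-0.0530 -0.0610 0.2650 0.3550 -0.6040

o_n = [1.3971, 0.3763, -0.5692]
J₁: ẑ×o_n = [-0.3763, 1.3971, 0.0000], ω = ẑ
J2: z=[-0.9744, -0.2250, 0.0000] o=[0.1147, -0.4969, 0.2600] → [0.1865, -0.8079, -0.5623, -0.9744, -0.2250, 0.0000]
J3: z=[0.0620, -0.2686, 0.9613] o=[0.0823, -0.3564, 0.3013] → [-0.4705, 1.3179, 0.3986, 0.0620, -0.2686, 0.9613]
J4: z=[0.7477, -0.6255, -0.2230] o=[0.5583, 0.1710, 0.4180] → [0.6633, 0.5510, 0.6782, 0.7477, -0.6255, -0.2230]
J5: z=[0.6641, 0.7063, 0.2452] o=[0.5554, 0.4096, -0.2613] → [-0.2093, 0.4108, -0.6167, 0.6641, 0.7063, 0.2452]
q̇ = J⁺·V = [-0.0530, -0.0610, 0.2650, 0.3550, -0.6040]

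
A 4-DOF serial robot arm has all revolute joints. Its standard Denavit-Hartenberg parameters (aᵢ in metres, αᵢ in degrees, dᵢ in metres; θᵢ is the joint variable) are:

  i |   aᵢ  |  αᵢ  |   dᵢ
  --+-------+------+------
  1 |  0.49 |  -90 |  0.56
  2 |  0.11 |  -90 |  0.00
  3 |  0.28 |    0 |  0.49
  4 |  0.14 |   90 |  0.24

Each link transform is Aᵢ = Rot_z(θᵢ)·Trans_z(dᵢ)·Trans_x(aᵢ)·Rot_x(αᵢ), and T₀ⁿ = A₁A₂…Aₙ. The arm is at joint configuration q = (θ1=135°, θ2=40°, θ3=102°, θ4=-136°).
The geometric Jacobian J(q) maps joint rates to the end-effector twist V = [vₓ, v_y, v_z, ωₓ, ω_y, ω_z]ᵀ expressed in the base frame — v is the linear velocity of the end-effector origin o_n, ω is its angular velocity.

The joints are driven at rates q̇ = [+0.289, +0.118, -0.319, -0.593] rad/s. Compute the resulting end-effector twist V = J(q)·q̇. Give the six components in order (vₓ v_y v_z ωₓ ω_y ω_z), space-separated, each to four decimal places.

o_n = [0.0327, 0.2439, -0.1071]
J₁: ẑ×o_n = [-0.2439, 0.0327, 0.0000], ω = ẑ
J2: z=[-0.7071, -0.7071, 0.0000] o=[-0.3465, 0.3465, 0.5600] → [0.4717, -0.4717, 0.3407, -0.7071, -0.7071, 0.0000]
J3: z=[0.4545, -0.4545, -0.7660] o=[-0.4061, 0.4061, 0.4893] → [0.1469, -0.0650, 0.1257, 0.4545, -0.4545, -0.7660]
J4: z=[0.4545, -0.4545, -0.7660] o=[0.0418, 0.3455, 0.1514] → [0.0397, 0.1245, -0.0503, 0.4545, -0.4545, -0.7660]
V = J·q̇ = [-0.0852, -0.0993, 0.0299, -0.4980, 0.3311, 0.9876]

-0.0852 -0.0993 0.0299 -0.4980 0.3311 0.9876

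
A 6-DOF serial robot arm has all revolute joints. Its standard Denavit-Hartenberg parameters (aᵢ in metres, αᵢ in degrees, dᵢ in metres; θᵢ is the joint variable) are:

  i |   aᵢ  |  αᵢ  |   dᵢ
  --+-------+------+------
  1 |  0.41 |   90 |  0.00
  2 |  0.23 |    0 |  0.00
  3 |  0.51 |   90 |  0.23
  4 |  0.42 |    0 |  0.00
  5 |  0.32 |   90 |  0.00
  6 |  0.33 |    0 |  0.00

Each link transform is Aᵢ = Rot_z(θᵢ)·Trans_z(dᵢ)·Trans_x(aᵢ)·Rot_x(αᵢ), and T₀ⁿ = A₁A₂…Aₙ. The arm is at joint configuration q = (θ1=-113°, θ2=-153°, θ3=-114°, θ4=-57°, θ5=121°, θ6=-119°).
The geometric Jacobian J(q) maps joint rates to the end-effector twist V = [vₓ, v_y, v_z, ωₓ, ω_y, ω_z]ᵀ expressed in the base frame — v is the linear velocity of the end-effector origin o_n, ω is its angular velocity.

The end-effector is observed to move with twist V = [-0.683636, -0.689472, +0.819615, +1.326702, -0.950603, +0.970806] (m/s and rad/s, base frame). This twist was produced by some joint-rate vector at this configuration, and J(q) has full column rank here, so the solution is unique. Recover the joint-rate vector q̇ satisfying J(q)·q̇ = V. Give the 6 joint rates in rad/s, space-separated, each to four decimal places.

0.4580 -0.7720 -0.5800 0.5820 -0.1990 0.5490

o_n = [0.0292, 0.1239, 0.6883]
J₁: ẑ×o_n = [-0.1239, 0.0292, 0.0000], ω = ẑ
J2: z=[-0.9205, 0.3907, 0.0000] o=[-0.1602, -0.3774, 0.0000] → [0.2689, 0.6335, -0.5355, -0.9205, 0.3907, 0.0000]
J3: z=[-0.9205, 0.3907, 0.0000] o=[-0.0801, -0.1888, -0.1044] → [0.3097, 0.7297, -0.3306, -0.9205, 0.3907, 0.0000]
J4: z=[-0.3902, -0.9192, 0.0523] o=[-0.2814, -0.0743, 0.4049] → [-0.2709, 0.1268, 0.2081, -0.3902, -0.9192, 0.0523]
J5: z=[-0.3902, -0.9192, 0.0523] o=[0.0475, -0.2009, 0.6333] → [-0.0675, 0.0205, -0.1436, -0.3902, -0.9192, 0.0523]
J6: z=[0.4219, -0.1280, 0.8976] o=[-0.2144, -0.0818, 0.7734] → [-0.1738, 0.2545, 0.1180, 0.4219, -0.1280, 0.8976]
q̇ = J⁺·V = [0.4580, -0.7720, -0.5800, 0.5820, -0.1990, 0.5490]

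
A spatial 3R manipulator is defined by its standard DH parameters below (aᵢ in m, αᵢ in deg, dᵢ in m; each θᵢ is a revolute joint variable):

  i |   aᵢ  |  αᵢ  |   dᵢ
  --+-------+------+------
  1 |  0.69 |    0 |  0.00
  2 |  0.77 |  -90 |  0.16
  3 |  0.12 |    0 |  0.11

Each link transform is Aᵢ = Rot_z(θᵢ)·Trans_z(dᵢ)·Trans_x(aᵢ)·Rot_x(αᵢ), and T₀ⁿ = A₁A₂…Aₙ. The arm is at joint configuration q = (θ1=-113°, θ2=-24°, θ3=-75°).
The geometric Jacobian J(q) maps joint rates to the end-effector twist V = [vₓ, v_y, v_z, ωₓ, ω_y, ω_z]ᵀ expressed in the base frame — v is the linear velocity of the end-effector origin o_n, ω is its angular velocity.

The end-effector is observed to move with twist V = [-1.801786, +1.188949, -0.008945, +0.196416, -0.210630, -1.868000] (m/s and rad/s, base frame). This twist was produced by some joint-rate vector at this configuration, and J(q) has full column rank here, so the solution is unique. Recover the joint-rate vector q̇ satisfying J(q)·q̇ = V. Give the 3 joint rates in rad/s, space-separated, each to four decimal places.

o_n = [-0.7804, -1.2619, 0.2759]
J₁: ẑ×o_n = [1.2619, -0.7804, 0.0000], ω = ẑ
J2: z=[0.0000, 0.0000, 1.0000] o=[-0.2696, -0.6351, 0.0000] → [0.6268, -0.5108, 0.0000, 0.0000, 0.0000, 1.0000]
J3: z=[0.6820, -0.7314, 0.0000] o=[-0.8327, -1.1603, 0.1600] → [-0.0848, -0.0791, -0.0311, 0.6820, -0.7314, 0.0000]
q̇ = J⁺·V = [-0.9550, -0.9130, 0.2880]

-0.9550 -0.9130 0.2880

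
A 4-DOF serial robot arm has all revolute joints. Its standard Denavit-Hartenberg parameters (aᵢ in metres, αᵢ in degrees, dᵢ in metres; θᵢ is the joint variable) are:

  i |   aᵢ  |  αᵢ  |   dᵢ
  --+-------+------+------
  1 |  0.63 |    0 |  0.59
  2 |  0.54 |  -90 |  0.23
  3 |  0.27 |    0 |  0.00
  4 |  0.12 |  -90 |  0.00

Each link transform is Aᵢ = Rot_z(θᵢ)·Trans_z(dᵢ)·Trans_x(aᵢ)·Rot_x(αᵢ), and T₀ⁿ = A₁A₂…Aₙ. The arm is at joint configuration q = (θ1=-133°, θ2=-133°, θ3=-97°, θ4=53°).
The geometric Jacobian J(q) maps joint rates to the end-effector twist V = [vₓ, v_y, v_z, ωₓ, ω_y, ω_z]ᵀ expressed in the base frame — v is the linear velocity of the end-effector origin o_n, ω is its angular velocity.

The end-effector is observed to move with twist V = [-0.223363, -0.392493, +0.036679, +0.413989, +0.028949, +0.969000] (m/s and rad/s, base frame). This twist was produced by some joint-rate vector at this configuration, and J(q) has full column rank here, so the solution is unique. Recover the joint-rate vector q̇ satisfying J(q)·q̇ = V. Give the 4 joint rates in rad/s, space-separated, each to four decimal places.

o_n = [-0.4711, 0.1312, 1.1713]
J₁: ẑ×o_n = [-0.1312, -0.4711, 0.0000], ω = ẑ
J2: z=[0.0000, 0.0000, 1.0000] o=[-0.4297, -0.4608, 0.5900] → [-0.5920, -0.0414, 0.0000, 0.0000, 0.0000, 1.0000]
J3: z=[-0.9976, -0.0698, 0.0000] o=[-0.4673, 0.0779, 0.8200] → [-0.0245, 0.3505, -0.0534, -0.9976, -0.0698, 0.0000]
J4: z=[-0.9976, -0.0698, 0.0000] o=[-0.4650, 0.0451, 1.0880] → [-0.0058, 0.0832, -0.0863, -0.9976, -0.0698, 0.0000]
q̇ = J⁺·V = [0.7560, 0.2130, 0.0260, -0.4410]

0.7560 0.2130 0.0260 -0.4410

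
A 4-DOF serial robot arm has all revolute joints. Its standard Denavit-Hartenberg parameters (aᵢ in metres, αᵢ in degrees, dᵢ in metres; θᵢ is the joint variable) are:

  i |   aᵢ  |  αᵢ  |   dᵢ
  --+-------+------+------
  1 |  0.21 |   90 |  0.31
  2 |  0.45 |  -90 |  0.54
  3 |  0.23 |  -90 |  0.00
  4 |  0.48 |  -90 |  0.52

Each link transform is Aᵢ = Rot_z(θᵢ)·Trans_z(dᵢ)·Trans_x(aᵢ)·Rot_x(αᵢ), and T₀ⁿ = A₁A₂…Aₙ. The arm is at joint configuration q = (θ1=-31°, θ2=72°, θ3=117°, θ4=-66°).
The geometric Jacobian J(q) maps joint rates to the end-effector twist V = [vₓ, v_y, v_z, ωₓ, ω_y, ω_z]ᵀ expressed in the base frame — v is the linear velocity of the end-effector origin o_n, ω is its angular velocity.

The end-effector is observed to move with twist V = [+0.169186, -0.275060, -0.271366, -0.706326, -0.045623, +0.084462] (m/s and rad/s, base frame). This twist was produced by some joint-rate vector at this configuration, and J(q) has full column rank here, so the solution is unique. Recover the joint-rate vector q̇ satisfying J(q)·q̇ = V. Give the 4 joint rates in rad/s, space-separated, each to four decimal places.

0.5390 0.0910 0.4130 0.6870

o_n = [-0.4367, -0.2010, 0.2492]
J₁: ẑ×o_n = [0.2010, -0.4367, 0.0000], ω = ẑ
J2: z=[-0.5150, -0.8572, 0.0000] o=[0.1800, -0.1082, 0.3100] → [0.0521, -0.0313, -0.4808, -0.5150, -0.8572, 0.0000]
J3: z=[-0.8152, 0.4898, 0.3090] o=[0.0211, -0.6426, 0.7380] → [-0.3759, -0.5399, -0.1358, -0.8152, 0.4898, 0.3090]
J4: z=[-0.4698, -0.2473, -0.8474] o=[0.0990, -0.4504, 0.6387] → [0.3077, 0.2710, -0.2497, -0.4698, -0.2473, -0.8474]
q̇ = J⁺·V = [0.5390, 0.0910, 0.4130, 0.6870]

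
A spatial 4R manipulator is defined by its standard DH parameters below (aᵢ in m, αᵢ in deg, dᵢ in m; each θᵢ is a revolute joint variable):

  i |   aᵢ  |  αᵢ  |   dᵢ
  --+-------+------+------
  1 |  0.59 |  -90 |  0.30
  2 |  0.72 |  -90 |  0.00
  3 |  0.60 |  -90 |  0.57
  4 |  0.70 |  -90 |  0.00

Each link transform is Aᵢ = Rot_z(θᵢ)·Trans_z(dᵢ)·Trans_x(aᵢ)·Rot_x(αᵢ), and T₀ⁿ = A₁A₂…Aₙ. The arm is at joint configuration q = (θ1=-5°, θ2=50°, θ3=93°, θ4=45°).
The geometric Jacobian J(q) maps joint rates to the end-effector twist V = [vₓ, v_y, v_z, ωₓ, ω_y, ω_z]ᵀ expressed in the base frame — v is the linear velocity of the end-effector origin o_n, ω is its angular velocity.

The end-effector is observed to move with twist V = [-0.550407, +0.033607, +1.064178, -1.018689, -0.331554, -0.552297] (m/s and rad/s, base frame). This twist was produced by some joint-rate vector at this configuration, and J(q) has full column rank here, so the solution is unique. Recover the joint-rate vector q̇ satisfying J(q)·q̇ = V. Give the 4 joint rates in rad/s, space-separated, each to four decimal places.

-0.2960 -0.4420 0.9200 0.4380

o_n = [0.8595, -1.1729, -0.2559]
J₁: ẑ×o_n = [1.1729, 0.8595, -0.0000], ω = ẑ
J2: z=[0.0872, 0.9962, 0.0000] o=[0.5878, -0.0514, 0.3000] → [-0.5538, 0.0484, -0.3685, 0.0872, 0.9962, 0.0000]
J3: z=[-0.7631, 0.0668, -0.6428] o=[1.0488, -0.0918, -0.2516] → [-0.6952, 0.1183, 0.8376, -0.7631, 0.0668, -0.6428]
J4: z=[-0.6349, 0.1081, 0.7650] o=[0.5415, -0.6488, -0.5939] → [0.4374, 0.4579, 0.2983, -0.6349, 0.1081, 0.7650]
q̇ = J⁺·V = [-0.2960, -0.4420, 0.9200, 0.4380]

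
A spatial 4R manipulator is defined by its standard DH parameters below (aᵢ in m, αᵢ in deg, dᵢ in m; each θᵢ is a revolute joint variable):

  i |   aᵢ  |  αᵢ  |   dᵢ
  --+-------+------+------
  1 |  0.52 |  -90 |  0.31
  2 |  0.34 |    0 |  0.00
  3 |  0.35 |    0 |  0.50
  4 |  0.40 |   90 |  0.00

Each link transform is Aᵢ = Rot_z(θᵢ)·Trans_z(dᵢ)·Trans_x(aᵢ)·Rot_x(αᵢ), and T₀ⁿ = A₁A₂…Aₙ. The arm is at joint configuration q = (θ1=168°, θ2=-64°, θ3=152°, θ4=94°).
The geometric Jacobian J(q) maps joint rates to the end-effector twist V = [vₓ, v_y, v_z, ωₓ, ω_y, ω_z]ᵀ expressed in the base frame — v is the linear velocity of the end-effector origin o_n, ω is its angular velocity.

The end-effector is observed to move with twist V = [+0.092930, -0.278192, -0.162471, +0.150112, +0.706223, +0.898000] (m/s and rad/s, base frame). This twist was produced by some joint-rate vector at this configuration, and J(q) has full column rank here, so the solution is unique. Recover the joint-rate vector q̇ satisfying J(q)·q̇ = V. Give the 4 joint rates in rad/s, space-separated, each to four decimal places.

o_n = [-0.3793, -0.4305, 0.2798]
J₁: ẑ×o_n = [0.4305, -0.3793, 0.0000], ω = ẑ
J2: z=[-0.2079, -0.9781, 0.0000] o=[-0.5086, 0.1081, 0.3100] → [0.0296, -0.0063, 0.2385, -0.2079, -0.9781, 0.0000]
J3: z=[-0.2079, -0.9781, 0.0000] o=[-0.6544, 0.1391, 0.6156] → [0.3285, -0.0698, 0.3875, -0.2079, -0.9781, 0.0000]
J4: z=[-0.2079, -0.9781, 0.0000] o=[-0.7703, -0.3474, 0.2658] → [-0.0137, 0.0029, 0.3998, -0.2079, -0.9781, 0.0000]
q̇ = J⁺·V = [0.8980, -0.7220, -0.7960, 0.7960]

0.8980 -0.7220 -0.7960 0.7960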